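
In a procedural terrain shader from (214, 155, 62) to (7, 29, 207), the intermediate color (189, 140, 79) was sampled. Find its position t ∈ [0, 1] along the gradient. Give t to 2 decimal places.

Invert the lerp on the R channel (largest span, 207): t = (189 − 214) / (7 − 214) = -25/-207 = 0.12077.
Check on G: (140 − 155)/(29 − 155) = 0.119 ✓

0.12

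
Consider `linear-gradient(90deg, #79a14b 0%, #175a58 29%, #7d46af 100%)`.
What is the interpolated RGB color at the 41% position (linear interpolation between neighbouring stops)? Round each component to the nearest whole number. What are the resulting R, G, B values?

(40, 87, 103)

41% lies between the 29% and 100% stops, so the local fraction is t = (41 − 29)/(100 − 29) = 12/71 ≈ 0.169.
#175a58 → (23, 90, 88); #7d46af → (125, 70, 175).
R = 23 + 0.169 × (125 − 23) = 40.238 → 40
G = 90 + 0.169 × (70 − 90) = 86.62 → 87
B = 88 + 0.169 × (175 − 88) = 102.703 → 103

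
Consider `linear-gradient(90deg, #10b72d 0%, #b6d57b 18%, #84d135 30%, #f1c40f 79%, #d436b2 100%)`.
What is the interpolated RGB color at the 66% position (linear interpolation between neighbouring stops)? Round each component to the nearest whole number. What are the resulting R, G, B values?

(212, 199, 25)

66% lies between the 30% and 79% stops, so the local fraction is t = (66 − 30)/(79 − 30) = 36/49 ≈ 0.7347.
#84d135 → (132, 209, 53); #f1c40f → (241, 196, 15).
R = 132 + 0.7347 × (241 − 132) = 212.082 → 212
G = 209 + 0.7347 × (196 − 209) = 199.449 → 199
B = 53 + 0.7347 × (15 − 53) = 25.081 → 25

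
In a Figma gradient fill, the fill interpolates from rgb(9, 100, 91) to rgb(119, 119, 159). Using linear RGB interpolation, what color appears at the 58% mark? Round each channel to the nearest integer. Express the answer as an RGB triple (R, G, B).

58% corresponds to t = 0.58.
R = 9 + 0.58 × (119 − 9) = 9 + 0.58 × 110 = 72.8 → 73
G = 100 + 0.58 × (119 − 100) = 100 + 0.58 × 19 = 111.02 → 111
B = 91 + 0.58 × (159 − 91) = 91 + 0.58 × 68 = 130.44 → 130

(73, 111, 130)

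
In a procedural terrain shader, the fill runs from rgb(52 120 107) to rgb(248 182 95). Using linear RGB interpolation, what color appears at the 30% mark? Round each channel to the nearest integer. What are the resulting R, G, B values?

(111, 139, 103)

30% corresponds to t = 0.3.
R = 52 + 0.3 × (248 − 52) = 52 + 0.3 × 196 = 110.8 → 111
G = 120 + 0.3 × (182 − 120) = 120 + 0.3 × 62 = 138.6 → 139
B = 107 + 0.3 × (95 − 107) = 107 + 0.3 × -12 = 103.4 → 103
So the blended color is (111, 139, 103), about #6f8b67.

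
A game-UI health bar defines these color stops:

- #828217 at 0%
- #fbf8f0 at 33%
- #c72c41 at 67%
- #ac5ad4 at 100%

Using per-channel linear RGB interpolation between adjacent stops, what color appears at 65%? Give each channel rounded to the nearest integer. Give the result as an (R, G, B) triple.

65% lies between the 33% and 67% stops, so the local fraction is t = (65 − 33)/(67 − 33) = 32/34 ≈ 0.9412.
#fbf8f0 → (251, 248, 240); #c72c41 → (199, 44, 65).
R = 251 + 0.9412 × (199 − 251) = 202.058 → 202
G = 248 + 0.9412 × (44 − 248) = 55.995 → 56
B = 240 + 0.9412 × (65 − 240) = 75.29 → 75

(202, 56, 75)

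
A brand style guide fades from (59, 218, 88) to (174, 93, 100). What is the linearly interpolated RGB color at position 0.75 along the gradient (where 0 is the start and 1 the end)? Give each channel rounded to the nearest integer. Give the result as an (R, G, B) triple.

(145, 124, 97)

R = 59 + 0.75 × (174 − 59) = 59 + 0.75 × 115 = 145.25 → 145
G = 218 + 0.75 × (93 − 218) = 218 + 0.75 × -125 = 124.25 → 124
B = 88 + 0.75 × (100 − 88) = 88 + 0.75 × 12 = 97 → 97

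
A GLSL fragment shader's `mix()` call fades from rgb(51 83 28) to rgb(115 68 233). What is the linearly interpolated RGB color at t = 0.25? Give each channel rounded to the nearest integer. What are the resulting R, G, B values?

R = 51 + 0.25 × (115 − 51) = 51 + 0.25 × 64 = 67 → 67
G = 83 + 0.25 × (68 − 83) = 83 + 0.25 × -15 = 79.25 → 79
B = 28 + 0.25 × (233 − 28) = 28 + 0.25 × 205 = 79.25 → 79

(67, 79, 79)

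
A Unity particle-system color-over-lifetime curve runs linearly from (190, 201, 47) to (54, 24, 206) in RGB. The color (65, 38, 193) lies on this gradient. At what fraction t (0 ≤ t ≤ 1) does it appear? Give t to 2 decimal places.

0.92

Invert the lerp on the G channel (largest span, 177): t = (38 − 201) / (24 − 201) = -163/-177 = 0.9209.
Check on R: (65 − 190)/(54 − 190) = 0.9191 ✓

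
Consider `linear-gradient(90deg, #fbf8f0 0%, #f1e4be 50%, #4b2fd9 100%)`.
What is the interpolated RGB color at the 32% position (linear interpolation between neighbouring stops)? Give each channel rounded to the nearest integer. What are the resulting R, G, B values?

32% lies between the 0% and 50% stops, so the local fraction is t = (32 − 0)/(50 − 0) = 32/50 ≈ 0.64.
#fbf8f0 → (251, 248, 240); #f1e4be → (241, 228, 190).
R = 251 + 0.64 × (241 − 251) = 244.6 → 245
G = 248 + 0.64 × (228 − 248) = 235.2 → 235
B = 240 + 0.64 × (190 − 240) = 208 → 208

(245, 235, 208)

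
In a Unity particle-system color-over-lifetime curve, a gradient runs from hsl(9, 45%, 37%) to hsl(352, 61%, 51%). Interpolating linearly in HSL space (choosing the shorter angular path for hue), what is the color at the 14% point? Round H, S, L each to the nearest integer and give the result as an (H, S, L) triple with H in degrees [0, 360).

Hue: 352 − 9 = 343°, but |343| > 180 so the shorter arc goes the other way: Δh = 343 − 360 = -17°.
H = 9 + 0.14 × (-17) = 6.62 → 7°
S = 45 + 0.14 × (61 − 45) = 47.24 → 47%
L = 37 + 0.14 × (51 − 37) = 38.96 → 39%

(7, 47, 39)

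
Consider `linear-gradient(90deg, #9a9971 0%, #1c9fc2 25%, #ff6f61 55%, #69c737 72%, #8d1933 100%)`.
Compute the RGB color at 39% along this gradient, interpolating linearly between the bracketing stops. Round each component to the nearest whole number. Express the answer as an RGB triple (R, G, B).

39% lies between the 25% and 55% stops, so the local fraction is t = (39 − 25)/(55 − 25) = 14/30 ≈ 0.4667.
#1c9fc2 → (28, 159, 194); #ff6f61 → (255, 111, 97).
R = 28 + 0.4667 × (255 − 28) = 133.941 → 134
G = 159 + 0.4667 × (111 − 159) = 136.598 → 137
B = 194 + 0.4667 × (97 − 194) = 148.73 → 149

(134, 137, 149)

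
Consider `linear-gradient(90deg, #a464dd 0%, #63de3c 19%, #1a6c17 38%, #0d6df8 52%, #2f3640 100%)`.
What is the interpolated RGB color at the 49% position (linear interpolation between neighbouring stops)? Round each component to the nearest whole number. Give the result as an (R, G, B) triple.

49% lies between the 38% and 52% stops, so the local fraction is t = (49 − 38)/(52 − 38) = 11/14 ≈ 0.7857.
#1a6c17 → (26, 108, 23); #0d6df8 → (13, 109, 248).
R = 26 + 0.7857 × (13 − 26) = 15.786 → 16
G = 108 + 0.7857 × (109 − 108) = 108.786 → 109
B = 23 + 0.7857 × (248 − 23) = 199.782 → 200

(16, 109, 200)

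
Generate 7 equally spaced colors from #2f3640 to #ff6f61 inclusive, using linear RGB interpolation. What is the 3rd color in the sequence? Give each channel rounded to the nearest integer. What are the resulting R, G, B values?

With 7 swatches and endpoints inclusive, swatch 3 sits at t = (3 − 1)/(7 − 1) = 2/6 ≈ 0.3333.
#2f3640 → (47, 54, 64); #ff6f61 → (255, 111, 97).
R = 47 + 0.3333 × (255 − 47) = 116.326 → 116
G = 54 + 0.3333 × (111 − 54) = 72.998 → 73
B = 64 + 0.3333 × (97 − 64) = 74.999 → 75

(116, 73, 75)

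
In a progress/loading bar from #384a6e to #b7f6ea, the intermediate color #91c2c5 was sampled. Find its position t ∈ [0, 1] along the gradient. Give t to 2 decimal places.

0.70

Invert the lerp on the G channel (largest span, 172): t = (194 − 74) / (246 − 74) = 120/172 = 0.69767.
Check on R: (145 − 56)/(183 − 56) = 0.7008 ✓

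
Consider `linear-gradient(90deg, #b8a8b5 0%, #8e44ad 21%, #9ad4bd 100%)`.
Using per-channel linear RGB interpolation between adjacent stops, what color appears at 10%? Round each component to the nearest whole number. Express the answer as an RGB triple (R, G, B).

(164, 120, 177)

10% lies between the 0% and 21% stops, so the local fraction is t = (10 − 0)/(21 − 0) = 10/21 ≈ 0.4762.
#b8a8b5 → (184, 168, 181); #8e44ad → (142, 68, 173).
R = 184 + 0.4762 × (142 − 184) = 164 → 164
G = 168 + 0.4762 × (68 − 168) = 120.38 → 120
B = 181 + 0.4762 × (173 − 181) = 177.19 → 177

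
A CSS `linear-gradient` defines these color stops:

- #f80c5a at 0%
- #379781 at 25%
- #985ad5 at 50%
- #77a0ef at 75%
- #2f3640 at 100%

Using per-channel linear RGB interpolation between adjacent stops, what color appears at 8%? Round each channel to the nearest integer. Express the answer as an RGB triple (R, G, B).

(186, 56, 102)

8% lies between the 0% and 25% stops, so the local fraction is t = (8 − 0)/(25 − 0) = 8/25 ≈ 0.32.
#f80c5a → (248, 12, 90); #379781 → (55, 151, 129).
R = 248 + 0.32 × (55 − 248) = 186.24 → 186
G = 12 + 0.32 × (151 − 12) = 56.48 → 56
B = 90 + 0.32 × (129 − 90) = 102.48 → 102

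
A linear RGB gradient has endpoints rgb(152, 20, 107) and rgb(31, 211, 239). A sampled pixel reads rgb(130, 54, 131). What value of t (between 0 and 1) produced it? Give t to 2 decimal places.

0.18

Invert the lerp on the G channel (largest span, 191): t = (54 − 20) / (211 − 20) = 34/191 = 0.17801.
Check on R: (130 − 152)/(31 − 152) = 0.1818 ✓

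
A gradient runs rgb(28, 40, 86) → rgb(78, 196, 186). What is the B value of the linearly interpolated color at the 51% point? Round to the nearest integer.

B = 86 + 0.51 × (186 − 86) = 137 → 137

137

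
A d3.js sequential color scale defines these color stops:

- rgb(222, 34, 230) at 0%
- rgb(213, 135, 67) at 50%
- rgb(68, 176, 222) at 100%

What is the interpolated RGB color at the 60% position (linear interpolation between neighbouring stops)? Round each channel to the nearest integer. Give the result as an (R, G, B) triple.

60% lies between the 50% and 100% stops, so the local fraction is t = (60 − 50)/(100 − 50) = 10/50 ≈ 0.2.
R = 213 + 0.2 × (68 − 213) = 184 → 184
G = 135 + 0.2 × (176 − 135) = 143.2 → 143
B = 67 + 0.2 × (222 − 67) = 98 → 98

(184, 143, 98)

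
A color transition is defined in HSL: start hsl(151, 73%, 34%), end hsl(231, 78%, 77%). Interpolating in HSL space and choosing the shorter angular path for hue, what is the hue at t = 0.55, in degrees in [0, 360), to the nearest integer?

195

Hue arc: Δh = 231 − 151 = 80° (|Δh| ≤ 180, already the shorter path).
H = 151 + 0.55 × (80) = 195 → 195°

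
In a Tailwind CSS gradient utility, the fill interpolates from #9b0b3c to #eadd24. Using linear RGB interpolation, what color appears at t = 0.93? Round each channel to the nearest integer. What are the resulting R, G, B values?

#9b0b3c → (155, 11, 60); #eadd24 → (234, 221, 36).
R = 155 + 0.93 × (234 − 155) = 155 + 0.93 × 79 = 228.47 → 228
G = 11 + 0.93 × (221 − 11) = 11 + 0.93 × 210 = 206.3 → 206
B = 60 + 0.93 × (36 − 60) = 60 + 0.93 × -24 = 37.68 → 38

(228, 206, 38)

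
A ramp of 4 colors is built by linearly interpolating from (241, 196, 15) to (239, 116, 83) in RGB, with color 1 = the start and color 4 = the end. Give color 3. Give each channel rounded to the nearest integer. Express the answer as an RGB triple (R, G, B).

With 4 swatches and endpoints inclusive, swatch 3 sits at t = (3 − 1)/(4 − 1) = 2/3 ≈ 0.6667.
R = 241 + 0.6667 × (239 − 241) = 239.667 → 240
G = 196 + 0.6667 × (116 − 196) = 142.664 → 143
B = 15 + 0.6667 × (83 − 15) = 60.336 → 60

(240, 143, 60)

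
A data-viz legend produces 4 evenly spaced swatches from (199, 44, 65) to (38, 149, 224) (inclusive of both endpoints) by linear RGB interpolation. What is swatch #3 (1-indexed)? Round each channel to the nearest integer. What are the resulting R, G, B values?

(92, 114, 171)

With 4 swatches and endpoints inclusive, swatch 3 sits at t = (3 − 1)/(4 − 1) = 2/3 ≈ 0.6667.
R = 199 + 0.6667 × (38 − 199) = 91.661 → 92
G = 44 + 0.6667 × (149 − 44) = 114.004 → 114
B = 65 + 0.6667 × (224 − 65) = 171.005 → 171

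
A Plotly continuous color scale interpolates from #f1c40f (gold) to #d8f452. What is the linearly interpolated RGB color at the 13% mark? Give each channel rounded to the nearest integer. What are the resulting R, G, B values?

#f1c40f → (241, 196, 15); #d8f452 → (216, 244, 82).
13% corresponds to t = 0.13.
R = 241 + 0.13 × (216 − 241) = 241 + 0.13 × -25 = 237.75 → 238
G = 196 + 0.13 × (244 − 196) = 196 + 0.13 × 48 = 202.24 → 202
B = 15 + 0.13 × (82 − 15) = 15 + 0.13 × 67 = 23.71 → 24

(238, 202, 24)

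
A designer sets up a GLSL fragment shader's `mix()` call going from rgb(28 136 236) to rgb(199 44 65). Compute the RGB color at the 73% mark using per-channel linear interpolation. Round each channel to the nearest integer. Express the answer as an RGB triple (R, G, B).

73% corresponds to t = 0.73.
R = 28 + 0.73 × (199 − 28) = 28 + 0.73 × 171 = 152.83 → 153
G = 136 + 0.73 × (44 − 136) = 136 + 0.73 × -92 = 68.84 → 69
B = 236 + 0.73 × (65 − 236) = 236 + 0.73 × -171 = 111.17 → 111
So the blended color is (153, 69, 111), about #99456f.

(153, 69, 111)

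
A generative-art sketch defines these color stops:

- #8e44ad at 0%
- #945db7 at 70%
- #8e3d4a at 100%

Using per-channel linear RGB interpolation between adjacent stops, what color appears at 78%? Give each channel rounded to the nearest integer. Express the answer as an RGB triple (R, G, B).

78% lies between the 70% and 100% stops, so the local fraction is t = (78 − 70)/(100 − 70) = 8/30 ≈ 0.2667.
#945db7 → (148, 93, 183); #8e3d4a → (142, 61, 74).
R = 148 + 0.2667 × (142 − 148) = 146.4 → 146
G = 93 + 0.2667 × (61 − 93) = 84.466 → 84
B = 183 + 0.2667 × (74 − 183) = 153.93 → 154

(146, 84, 154)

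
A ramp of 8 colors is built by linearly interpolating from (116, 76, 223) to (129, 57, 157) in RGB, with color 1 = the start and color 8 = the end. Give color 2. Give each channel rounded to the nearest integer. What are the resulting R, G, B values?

With 8 swatches and endpoints inclusive, swatch 2 sits at t = (2 − 1)/(8 − 1) = 1/7 ≈ 0.1429.
R = 116 + 0.1429 × (129 − 116) = 117.858 → 118
G = 76 + 0.1429 × (57 − 76) = 73.285 → 73
B = 223 + 0.1429 × (157 − 223) = 213.569 → 214

(118, 73, 214)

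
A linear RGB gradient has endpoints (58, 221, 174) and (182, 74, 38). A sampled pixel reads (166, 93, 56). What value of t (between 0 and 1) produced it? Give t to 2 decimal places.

0.87

Invert the lerp on the G channel (largest span, 147): t = (93 − 221) / (74 − 221) = -128/-147 = 0.87075.
Check on R: (166 − 58)/(182 − 58) = 0.871 ✓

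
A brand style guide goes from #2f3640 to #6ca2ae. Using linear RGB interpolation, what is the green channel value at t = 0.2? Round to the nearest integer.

76

G₁ = 54 (from #2f3640), G₂ = 162 (from #6ca2ae).
G = 54 + 0.2 × (162 − 54) = 75.6 → 76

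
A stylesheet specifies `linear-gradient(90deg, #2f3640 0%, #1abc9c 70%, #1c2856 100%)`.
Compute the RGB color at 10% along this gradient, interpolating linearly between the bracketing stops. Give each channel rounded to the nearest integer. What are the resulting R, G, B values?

(44, 73, 77)

10% lies between the 0% and 70% stops, so the local fraction is t = (10 − 0)/(70 − 0) = 10/70 ≈ 0.1429.
#2f3640 → (47, 54, 64); #1abc9c → (26, 188, 156).
R = 47 + 0.1429 × (26 − 47) = 43.999 → 44
G = 54 + 0.1429 × (188 − 54) = 73.149 → 73
B = 64 + 0.1429 × (156 − 64) = 77.147 → 77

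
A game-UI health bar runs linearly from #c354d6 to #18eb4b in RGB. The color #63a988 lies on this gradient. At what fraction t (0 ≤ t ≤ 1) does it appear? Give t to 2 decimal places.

0.56

Invert the lerp on the R channel (largest span, 171): t = (99 − 195) / (24 − 195) = -96/-171 = 0.5614.
Check on G: (169 − 84)/(235 − 84) = 0.5629 ✓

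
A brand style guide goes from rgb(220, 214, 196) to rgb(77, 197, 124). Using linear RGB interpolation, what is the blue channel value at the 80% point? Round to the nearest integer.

138

B = 196 + 0.8 × (124 − 196) = 138.4 → 138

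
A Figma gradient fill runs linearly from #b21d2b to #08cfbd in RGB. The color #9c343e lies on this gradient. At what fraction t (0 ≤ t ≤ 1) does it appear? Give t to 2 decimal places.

Invert the lerp on the G channel (largest span, 178): t = (52 − 29) / (207 − 29) = 23/178 = 0.12921.
Check on R: (156 − 178)/(8 − 178) = 0.1294 ✓

0.13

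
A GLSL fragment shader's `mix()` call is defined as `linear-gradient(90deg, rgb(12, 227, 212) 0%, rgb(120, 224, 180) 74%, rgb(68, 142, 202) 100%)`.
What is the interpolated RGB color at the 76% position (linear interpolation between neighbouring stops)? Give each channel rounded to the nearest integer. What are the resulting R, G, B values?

(116, 218, 182)

76% lies between the 74% and 100% stops, so the local fraction is t = (76 − 74)/(100 − 74) = 2/26 ≈ 0.0769.
R = 120 + 0.0769 × (68 − 120) = 116.001 → 116
G = 224 + 0.0769 × (142 − 224) = 217.694 → 218
B = 180 + 0.0769 × (202 − 180) = 181.692 → 182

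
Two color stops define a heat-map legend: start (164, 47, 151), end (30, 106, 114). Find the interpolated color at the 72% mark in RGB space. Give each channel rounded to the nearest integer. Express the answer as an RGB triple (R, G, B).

(68, 89, 124)

72% corresponds to t = 0.72.
R = 164 + 0.72 × (30 − 164) = 164 + 0.72 × -134 = 67.52 → 68
G = 47 + 0.72 × (106 − 47) = 47 + 0.72 × 59 = 89.48 → 89
B = 151 + 0.72 × (114 − 151) = 151 + 0.72 × -37 = 124.36 → 124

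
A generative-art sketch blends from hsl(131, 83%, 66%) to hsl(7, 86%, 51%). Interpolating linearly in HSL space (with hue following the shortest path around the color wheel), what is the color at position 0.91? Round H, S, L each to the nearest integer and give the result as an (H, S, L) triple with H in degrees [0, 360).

(18, 86, 52)

Hue arc: Δh = 7 − 131 = -124° (|Δh| ≤ 180, already the shorter path).
H = 131 + 0.91 × (-124) = 18.16 → 18°
S = 83 + 0.91 × (86 − 83) = 85.73 → 86%
L = 66 + 0.91 × (51 − 66) = 52.35 → 52%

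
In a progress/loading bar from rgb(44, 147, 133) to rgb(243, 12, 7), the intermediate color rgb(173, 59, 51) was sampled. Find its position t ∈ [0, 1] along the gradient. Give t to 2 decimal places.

Invert the lerp on the R channel (largest span, 199): t = (173 − 44) / (243 − 44) = 129/199 = 0.64824.
Check on G: (59 − 147)/(12 − 147) = 0.6519 ✓

0.65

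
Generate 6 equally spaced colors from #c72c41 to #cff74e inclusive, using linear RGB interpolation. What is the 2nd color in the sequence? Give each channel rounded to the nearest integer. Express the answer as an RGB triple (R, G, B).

(201, 85, 68)

With 6 swatches and endpoints inclusive, swatch 2 sits at t = (2 − 1)/(6 − 1) = 1/5 ≈ 0.2.
#c72c41 → (199, 44, 65); #cff74e → (207, 247, 78).
R = 199 + 0.2 × (207 − 199) = 200.6 → 201
G = 44 + 0.2 × (247 − 44) = 84.6 → 85
B = 65 + 0.2 × (78 − 65) = 67.6 → 68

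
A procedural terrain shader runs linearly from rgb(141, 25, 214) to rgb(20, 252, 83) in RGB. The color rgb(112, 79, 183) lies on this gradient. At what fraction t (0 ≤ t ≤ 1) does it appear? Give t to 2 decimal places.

Invert the lerp on the G channel (largest span, 227): t = (79 − 25) / (252 − 25) = 54/227 = 0.23789.
Check on R: (112 − 141)/(20 − 141) = 0.2397 ✓

0.24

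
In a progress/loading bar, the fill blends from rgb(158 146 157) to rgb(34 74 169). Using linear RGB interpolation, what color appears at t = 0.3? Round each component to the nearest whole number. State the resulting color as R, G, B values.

R = 158 + 0.3 × (34 − 158) = 158 + 0.3 × -124 = 120.8 → 121
G = 146 + 0.3 × (74 − 146) = 146 + 0.3 × -72 = 124.4 → 124
B = 157 + 0.3 × (169 − 157) = 157 + 0.3 × 12 = 160.6 → 161

(121, 124, 161)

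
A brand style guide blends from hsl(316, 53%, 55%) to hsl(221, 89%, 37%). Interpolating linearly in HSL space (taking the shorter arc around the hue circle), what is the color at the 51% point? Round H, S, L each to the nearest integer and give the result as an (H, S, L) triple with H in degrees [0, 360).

Hue arc: Δh = 221 − 316 = -95° (|Δh| ≤ 180, already the shorter path).
H = 316 + 0.51 × (-95) = 267.55 → 268°
S = 53 + 0.51 × (89 − 53) = 71.36 → 71%
L = 55 + 0.51 × (37 − 55) = 45.82 → 46%

(268, 71, 46)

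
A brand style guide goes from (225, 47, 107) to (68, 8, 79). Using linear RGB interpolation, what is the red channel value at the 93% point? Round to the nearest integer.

R = 225 + 0.93 × (68 − 225) = 78.99 → 79

79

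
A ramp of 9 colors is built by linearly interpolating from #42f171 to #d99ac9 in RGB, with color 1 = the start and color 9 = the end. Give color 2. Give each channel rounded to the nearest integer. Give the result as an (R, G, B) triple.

With 9 swatches and endpoints inclusive, swatch 2 sits at t = (2 − 1)/(9 − 1) = 1/8 ≈ 0.125.
#42f171 → (66, 241, 113); #d99ac9 → (217, 154, 201).
R = 66 + 0.125 × (217 − 66) = 84.875 → 85
G = 241 + 0.125 × (154 − 241) = 230.125 → 230
B = 113 + 0.125 × (201 − 113) = 124 → 124

(85, 230, 124)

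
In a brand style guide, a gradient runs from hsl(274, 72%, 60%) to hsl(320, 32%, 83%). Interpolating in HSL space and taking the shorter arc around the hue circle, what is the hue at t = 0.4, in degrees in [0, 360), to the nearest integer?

Hue arc: Δh = 320 − 274 = 46° (|Δh| ≤ 180, already the shorter path).
H = 274 + 0.4 × (46) = 292.4 → 292°

292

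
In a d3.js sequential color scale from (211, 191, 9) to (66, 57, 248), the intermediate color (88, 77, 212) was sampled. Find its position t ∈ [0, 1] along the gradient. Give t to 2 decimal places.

0.85

Invert the lerp on the B channel (largest span, 239): t = (212 − 9) / (248 − 9) = 203/239 = 0.84937.
Check on R: (88 − 211)/(66 − 211) = 0.8483 ✓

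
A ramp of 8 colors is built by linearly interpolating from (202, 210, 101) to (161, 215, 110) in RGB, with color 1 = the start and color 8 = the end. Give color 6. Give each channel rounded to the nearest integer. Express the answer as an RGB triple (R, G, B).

(173, 214, 107)

With 8 swatches and endpoints inclusive, swatch 6 sits at t = (6 − 1)/(8 − 1) = 5/7 ≈ 0.7143.
R = 202 + 0.7143 × (161 − 202) = 172.714 → 173
G = 210 + 0.7143 × (215 − 210) = 213.572 → 214
B = 101 + 0.7143 × (110 − 101) = 107.429 → 107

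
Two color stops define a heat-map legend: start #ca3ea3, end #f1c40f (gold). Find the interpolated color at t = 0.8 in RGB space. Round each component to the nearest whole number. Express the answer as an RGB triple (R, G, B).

#ca3ea3 → (202, 62, 163); #f1c40f → (241, 196, 15).
R = 202 + 0.8 × (241 − 202) = 202 + 0.8 × 39 = 233.2 → 233
G = 62 + 0.8 × (196 − 62) = 62 + 0.8 × 134 = 169.2 → 169
B = 163 + 0.8 × (15 − 163) = 163 + 0.8 × -148 = 44.6 → 45
So the blended color is (233, 169, 45), about #e9a92d.

(233, 169, 45)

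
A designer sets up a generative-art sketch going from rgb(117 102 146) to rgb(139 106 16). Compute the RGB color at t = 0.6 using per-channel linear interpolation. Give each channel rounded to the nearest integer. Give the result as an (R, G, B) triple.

(130, 104, 68)

R = 117 + 0.6 × (139 − 117) = 117 + 0.6 × 22 = 130.2 → 130
G = 102 + 0.6 × (106 − 102) = 102 + 0.6 × 4 = 104.4 → 104
B = 146 + 0.6 × (16 − 146) = 146 + 0.6 × -130 = 68 → 68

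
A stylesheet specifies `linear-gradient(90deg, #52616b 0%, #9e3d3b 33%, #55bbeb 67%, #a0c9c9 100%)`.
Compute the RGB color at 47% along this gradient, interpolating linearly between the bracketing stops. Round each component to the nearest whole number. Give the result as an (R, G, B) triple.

47% lies between the 33% and 67% stops, so the local fraction is t = (47 − 33)/(67 − 33) = 14/34 ≈ 0.4118.
#9e3d3b → (158, 61, 59); #55bbeb → (85, 187, 235).
R = 158 + 0.4118 × (85 − 158) = 127.939 → 128
G = 61 + 0.4118 × (187 − 61) = 112.887 → 113
B = 59 + 0.4118 × (235 − 59) = 131.477 → 131

(128, 113, 131)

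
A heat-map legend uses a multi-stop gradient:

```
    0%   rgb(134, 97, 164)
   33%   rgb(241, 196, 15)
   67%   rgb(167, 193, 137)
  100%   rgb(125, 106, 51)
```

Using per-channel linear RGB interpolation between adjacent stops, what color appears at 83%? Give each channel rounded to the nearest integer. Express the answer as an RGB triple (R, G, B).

(147, 151, 95)

83% lies between the 67% and 100% stops, so the local fraction is t = (83 − 67)/(100 − 67) = 16/33 ≈ 0.4848.
R = 167 + 0.4848 × (125 − 167) = 146.638 → 147
G = 193 + 0.4848 × (106 − 193) = 150.822 → 151
B = 137 + 0.4848 × (51 − 137) = 95.307 → 95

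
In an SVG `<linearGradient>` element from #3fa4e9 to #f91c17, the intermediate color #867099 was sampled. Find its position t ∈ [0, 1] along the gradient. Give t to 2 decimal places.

Invert the lerp on the B channel (largest span, 210): t = (153 − 233) / (23 − 233) = -80/-210 = 0.38095.
Check on R: (134 − 63)/(249 − 63) = 0.3817 ✓

0.38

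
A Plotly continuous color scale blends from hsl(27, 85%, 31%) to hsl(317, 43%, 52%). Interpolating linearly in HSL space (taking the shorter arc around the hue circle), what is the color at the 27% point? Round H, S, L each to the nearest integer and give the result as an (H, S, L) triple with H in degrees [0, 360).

Hue: 317 − 27 = 290°, but |290| > 180 so the shorter arc goes the other way: Δh = 290 − 360 = -70°.
H = 27 + 0.27 × (-70) = 8.1 → 8°
S = 85 + 0.27 × (43 − 85) = 73.66 → 74%
L = 31 + 0.27 × (52 − 31) = 36.67 → 37%

(8, 74, 37)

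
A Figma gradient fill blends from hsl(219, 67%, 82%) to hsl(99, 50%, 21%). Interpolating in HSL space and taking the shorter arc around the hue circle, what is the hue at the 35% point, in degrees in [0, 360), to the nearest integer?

Hue arc: Δh = 99 − 219 = -120° (|Δh| ≤ 180, already the shorter path).
H = 219 + 0.35 × (-120) = 177 → 177°

177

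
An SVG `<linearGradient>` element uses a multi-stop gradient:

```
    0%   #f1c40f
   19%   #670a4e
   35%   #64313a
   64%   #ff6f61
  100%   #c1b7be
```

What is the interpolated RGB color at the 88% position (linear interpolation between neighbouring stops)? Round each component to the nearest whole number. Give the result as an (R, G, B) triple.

(214, 159, 159)

88% lies between the 64% and 100% stops, so the local fraction is t = (88 − 64)/(100 − 64) = 24/36 ≈ 0.6667.
#ff6f61 → (255, 111, 97); #c1b7be → (193, 183, 190).
R = 255 + 0.6667 × (193 − 255) = 213.665 → 214
G = 111 + 0.6667 × (183 − 111) = 159.002 → 159
B = 97 + 0.6667 × (190 − 97) = 159.003 → 159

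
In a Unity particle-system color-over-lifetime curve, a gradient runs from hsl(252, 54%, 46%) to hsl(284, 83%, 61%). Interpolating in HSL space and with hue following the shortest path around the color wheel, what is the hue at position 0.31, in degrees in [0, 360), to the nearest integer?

Hue arc: Δh = 284 − 252 = 32° (|Δh| ≤ 180, already the shorter path).
H = 252 + 0.31 × (32) = 261.92 → 262°

262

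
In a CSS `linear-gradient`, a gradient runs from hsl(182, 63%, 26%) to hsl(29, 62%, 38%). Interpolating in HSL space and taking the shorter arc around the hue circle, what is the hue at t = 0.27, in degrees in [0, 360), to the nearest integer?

141

Hue arc: Δh = 29 − 182 = -153° (|Δh| ≤ 180, already the shorter path).
H = 182 + 0.27 × (-153) = 140.69 → 141°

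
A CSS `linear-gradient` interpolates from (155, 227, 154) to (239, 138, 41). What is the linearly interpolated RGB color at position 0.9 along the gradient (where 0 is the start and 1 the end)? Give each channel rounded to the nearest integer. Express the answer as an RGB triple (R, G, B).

R = 155 + 0.9 × (239 − 155) = 155 + 0.9 × 84 = 230.6 → 231
G = 227 + 0.9 × (138 − 227) = 227 + 0.9 × -89 = 146.9 → 147
B = 154 + 0.9 × (41 − 154) = 154 + 0.9 × -113 = 52.3 → 52
So the blended color is (231, 147, 52), about #e79334.

(231, 147, 52)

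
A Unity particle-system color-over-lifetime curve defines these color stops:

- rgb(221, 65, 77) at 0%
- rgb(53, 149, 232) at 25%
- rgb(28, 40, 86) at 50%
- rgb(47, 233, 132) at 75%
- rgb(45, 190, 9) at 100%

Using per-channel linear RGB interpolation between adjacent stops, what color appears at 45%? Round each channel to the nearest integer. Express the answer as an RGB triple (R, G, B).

(33, 62, 115)

45% lies between the 25% and 50% stops, so the local fraction is t = (45 − 25)/(50 − 25) = 20/25 ≈ 0.8.
R = 53 + 0.8 × (28 − 53) = 33 → 33
G = 149 + 0.8 × (40 − 149) = 61.8 → 62
B = 232 + 0.8 × (86 − 232) = 115.2 → 115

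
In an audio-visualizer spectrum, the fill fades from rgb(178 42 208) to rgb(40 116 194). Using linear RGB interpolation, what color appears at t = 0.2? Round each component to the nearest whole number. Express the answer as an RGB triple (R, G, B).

(150, 57, 205)

R = 178 + 0.2 × (40 − 178) = 178 + 0.2 × -138 = 150.4 → 150
G = 42 + 0.2 × (116 − 42) = 42 + 0.2 × 74 = 56.8 → 57
B = 208 + 0.2 × (194 − 208) = 208 + 0.2 × -14 = 205.2 → 205
So the blended color is (150, 57, 205), about #9639cd.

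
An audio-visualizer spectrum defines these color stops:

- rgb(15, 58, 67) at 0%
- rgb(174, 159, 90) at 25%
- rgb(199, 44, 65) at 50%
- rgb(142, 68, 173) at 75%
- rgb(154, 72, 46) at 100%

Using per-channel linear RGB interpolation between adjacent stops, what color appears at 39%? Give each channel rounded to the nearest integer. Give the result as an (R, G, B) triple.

(188, 95, 76)

39% lies between the 25% and 50% stops, so the local fraction is t = (39 − 25)/(50 − 25) = 14/25 ≈ 0.56.
R = 174 + 0.56 × (199 − 174) = 188 → 188
G = 159 + 0.56 × (44 − 159) = 94.6 → 95
B = 90 + 0.56 × (65 − 90) = 76 → 76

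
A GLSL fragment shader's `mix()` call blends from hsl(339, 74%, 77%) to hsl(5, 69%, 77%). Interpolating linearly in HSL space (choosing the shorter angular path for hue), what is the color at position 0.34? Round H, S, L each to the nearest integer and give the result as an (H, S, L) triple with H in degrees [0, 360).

Hue: 5 − 339 = -334°, but |-334| > 180 so the shorter arc goes the other way: Δh = -334 + 360 = 26°.
H = 339 + 0.34 × (26) = 347.84 → 348°
S = 74 + 0.34 × (69 − 74) = 72.3 → 72%
L = 77 + 0.34 × (77 − 77) = 77 → 77%

(348, 72, 77)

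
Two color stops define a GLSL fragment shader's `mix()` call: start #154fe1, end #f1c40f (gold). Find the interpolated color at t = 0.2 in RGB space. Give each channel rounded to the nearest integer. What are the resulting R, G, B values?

(65, 102, 183)

#154fe1 → (21, 79, 225); #f1c40f → (241, 196, 15).
R = 21 + 0.2 × (241 − 21) = 21 + 0.2 × 220 = 65 → 65
G = 79 + 0.2 × (196 − 79) = 79 + 0.2 × 117 = 102.4 → 102
B = 225 + 0.2 × (15 − 225) = 225 + 0.2 × -210 = 183 → 183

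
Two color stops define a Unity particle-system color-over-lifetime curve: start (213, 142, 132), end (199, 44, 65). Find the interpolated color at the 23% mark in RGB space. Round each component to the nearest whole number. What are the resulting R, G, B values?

23% corresponds to t = 0.23.
R = 213 + 0.23 × (199 − 213) = 213 + 0.23 × -14 = 209.78 → 210
G = 142 + 0.23 × (44 − 142) = 142 + 0.23 × -98 = 119.46 → 119
B = 132 + 0.23 × (65 − 132) = 132 + 0.23 × -67 = 116.59 → 117

(210, 119, 117)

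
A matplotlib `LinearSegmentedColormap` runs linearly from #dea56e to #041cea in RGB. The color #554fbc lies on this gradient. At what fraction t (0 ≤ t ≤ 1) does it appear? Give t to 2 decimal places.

Invert the lerp on the R channel (largest span, 218): t = (85 − 222) / (4 − 222) = -137/-218 = 0.62844.
Check on G: (79 − 165)/(28 − 165) = 0.6277 ✓

0.63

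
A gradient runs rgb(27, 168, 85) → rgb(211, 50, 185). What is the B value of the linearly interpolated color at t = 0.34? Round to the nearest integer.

119

B = 85 + 0.34 × (185 − 85) = 119 → 119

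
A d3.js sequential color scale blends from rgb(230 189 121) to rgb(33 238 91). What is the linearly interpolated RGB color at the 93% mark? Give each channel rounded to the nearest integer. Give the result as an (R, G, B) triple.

(47, 235, 93)

93% corresponds to t = 0.93.
R = 230 + 0.93 × (33 − 230) = 230 + 0.93 × -197 = 46.79 → 47
G = 189 + 0.93 × (238 − 189) = 189 + 0.93 × 49 = 234.57 → 235
B = 121 + 0.93 × (91 − 121) = 121 + 0.93 × -30 = 93.1 → 93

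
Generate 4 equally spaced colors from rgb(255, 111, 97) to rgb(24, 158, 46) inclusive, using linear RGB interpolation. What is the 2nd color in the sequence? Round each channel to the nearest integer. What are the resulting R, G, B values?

With 4 swatches and endpoints inclusive, swatch 2 sits at t = (2 − 1)/(4 − 1) = 1/3 ≈ 0.3333.
R = 255 + 0.3333 × (24 − 255) = 178.008 → 178
G = 111 + 0.3333 × (158 − 111) = 126.665 → 127
B = 97 + 0.3333 × (46 − 97) = 80.002 → 80

(178, 127, 80)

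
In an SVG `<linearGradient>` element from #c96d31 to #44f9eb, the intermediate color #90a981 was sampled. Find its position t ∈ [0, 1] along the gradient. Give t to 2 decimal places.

0.43

Invert the lerp on the B channel (largest span, 186): t = (129 − 49) / (235 − 49) = 80/186 = 0.43011.
Check on R: (144 − 201)/(68 − 201) = 0.4286 ✓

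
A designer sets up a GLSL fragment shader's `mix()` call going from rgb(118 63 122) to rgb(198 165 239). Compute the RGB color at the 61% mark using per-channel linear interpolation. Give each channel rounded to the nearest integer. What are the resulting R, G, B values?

(167, 125, 193)

61% corresponds to t = 0.61.
R = 118 + 0.61 × (198 − 118) = 118 + 0.61 × 80 = 166.8 → 167
G = 63 + 0.61 × (165 − 63) = 63 + 0.61 × 102 = 125.22 → 125
B = 122 + 0.61 × (239 − 122) = 122 + 0.61 × 117 = 193.37 → 193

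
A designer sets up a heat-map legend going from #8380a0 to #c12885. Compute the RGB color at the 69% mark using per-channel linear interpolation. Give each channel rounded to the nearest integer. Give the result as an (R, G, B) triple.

(174, 67, 141)

#8380a0 → (131, 128, 160); #c12885 → (193, 40, 133).
69% corresponds to t = 0.69.
R = 131 + 0.69 × (193 − 131) = 131 + 0.69 × 62 = 173.78 → 174
G = 128 + 0.69 × (40 − 128) = 128 + 0.69 × -88 = 67.28 → 67
B = 160 + 0.69 × (133 − 160) = 160 + 0.69 × -27 = 141.37 → 141
So the blended color is (174, 67, 141), about #ae438d.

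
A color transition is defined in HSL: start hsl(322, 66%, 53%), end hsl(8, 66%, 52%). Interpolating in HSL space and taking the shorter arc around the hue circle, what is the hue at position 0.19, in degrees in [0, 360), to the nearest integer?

Hue: 8 − 322 = -314°, but |-314| > 180 so the shorter arc goes the other way: Δh = -314 + 360 = 46°.
H = 322 + 0.19 × (46) = 330.74 → 331°

331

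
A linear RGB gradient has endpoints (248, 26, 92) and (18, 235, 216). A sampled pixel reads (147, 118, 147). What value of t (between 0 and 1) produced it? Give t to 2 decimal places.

Invert the lerp on the R channel (largest span, 230): t = (147 − 248) / (18 − 248) = -101/-230 = 0.43913.
Check on G: (118 − 26)/(235 − 26) = 0.4402 ✓

0.44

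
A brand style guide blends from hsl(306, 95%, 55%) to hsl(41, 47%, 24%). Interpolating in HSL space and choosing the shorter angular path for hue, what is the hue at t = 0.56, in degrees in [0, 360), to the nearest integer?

Hue: 41 − 306 = -265°, but |-265| > 180 so the shorter arc goes the other way: Δh = -265 + 360 = 95°.
H = 306 + 0.56 × (95) = 359.2 → 359°

359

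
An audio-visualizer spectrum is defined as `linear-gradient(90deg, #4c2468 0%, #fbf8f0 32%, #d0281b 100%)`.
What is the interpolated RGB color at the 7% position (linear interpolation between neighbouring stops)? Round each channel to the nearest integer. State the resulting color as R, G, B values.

7% lies between the 0% and 32% stops, so the local fraction is t = (7 − 0)/(32 − 0) = 7/32 ≈ 0.2188.
#4c2468 → (76, 36, 104); #fbf8f0 → (251, 248, 240).
R = 76 + 0.2188 × (251 − 76) = 114.29 → 114
G = 36 + 0.2188 × (248 − 36) = 82.386 → 82
B = 104 + 0.2188 × (240 − 104) = 133.757 → 134

(114, 82, 134)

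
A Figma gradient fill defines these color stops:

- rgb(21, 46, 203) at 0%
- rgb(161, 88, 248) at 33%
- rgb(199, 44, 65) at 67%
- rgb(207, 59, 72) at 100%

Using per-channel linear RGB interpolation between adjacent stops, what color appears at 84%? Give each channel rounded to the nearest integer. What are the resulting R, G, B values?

(203, 52, 69)

84% lies between the 67% and 100% stops, so the local fraction is t = (84 − 67)/(100 − 67) = 17/33 ≈ 0.5152.
R = 199 + 0.5152 × (207 − 199) = 203.122 → 203
G = 44 + 0.5152 × (59 − 44) = 51.728 → 52
B = 65 + 0.5152 × (72 − 65) = 68.606 → 69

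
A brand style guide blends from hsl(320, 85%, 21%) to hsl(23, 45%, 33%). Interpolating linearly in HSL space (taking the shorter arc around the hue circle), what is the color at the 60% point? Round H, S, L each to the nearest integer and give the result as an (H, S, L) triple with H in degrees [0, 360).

(358, 61, 28)

Hue: 23 − 320 = -297°, but |-297| > 180 so the shorter arc goes the other way: Δh = -297 + 360 = 63°.
H = 320 + 0.6 × (63) = 357.8 → 358°
S = 85 + 0.6 × (45 − 85) = 61 → 61%
L = 21 + 0.6 × (33 − 21) = 28.2 → 28%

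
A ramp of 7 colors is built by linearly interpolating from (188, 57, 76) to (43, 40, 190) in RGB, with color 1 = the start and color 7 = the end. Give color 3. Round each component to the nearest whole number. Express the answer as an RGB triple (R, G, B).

(140, 51, 114)

With 7 swatches and endpoints inclusive, swatch 3 sits at t = (3 − 1)/(7 − 1) = 2/6 ≈ 0.3333.
R = 188 + 0.3333 × (43 − 188) = 139.672 → 140
G = 57 + 0.3333 × (40 − 57) = 51.334 → 51
B = 76 + 0.3333 × (190 − 76) = 113.996 → 114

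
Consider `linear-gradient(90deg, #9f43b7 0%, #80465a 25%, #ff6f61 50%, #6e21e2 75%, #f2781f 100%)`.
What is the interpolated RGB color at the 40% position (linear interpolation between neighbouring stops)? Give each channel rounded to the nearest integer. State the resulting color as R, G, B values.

(204, 95, 94)

40% lies between the 25% and 50% stops, so the local fraction is t = (40 − 25)/(50 − 25) = 15/25 ≈ 0.6.
#80465a → (128, 70, 90); #ff6f61 → (255, 111, 97).
R = 128 + 0.6 × (255 − 128) = 204.2 → 204
G = 70 + 0.6 × (111 − 70) = 94.6 → 95
B = 90 + 0.6 × (97 − 90) = 94.2 → 94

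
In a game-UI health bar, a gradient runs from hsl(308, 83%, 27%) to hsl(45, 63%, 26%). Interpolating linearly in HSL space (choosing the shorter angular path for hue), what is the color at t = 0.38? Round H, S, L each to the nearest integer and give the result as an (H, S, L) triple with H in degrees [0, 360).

(345, 75, 27)

Hue: 45 − 308 = -263°, but |-263| > 180 so the shorter arc goes the other way: Δh = -263 + 360 = 97°.
H = 308 + 0.38 × (97) = 344.86 → 345°
S = 83 + 0.38 × (63 − 83) = 75.4 → 75%
L = 27 + 0.38 × (26 − 27) = 26.62 → 27%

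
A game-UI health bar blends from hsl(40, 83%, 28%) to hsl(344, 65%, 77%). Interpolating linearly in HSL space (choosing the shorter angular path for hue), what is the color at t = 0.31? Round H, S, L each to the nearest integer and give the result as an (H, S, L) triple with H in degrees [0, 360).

(23, 77, 43)

Hue: 344 − 40 = 304°, but |304| > 180 so the shorter arc goes the other way: Δh = 304 − 360 = -56°.
H = 40 + 0.31 × (-56) = 22.64 → 23°
S = 83 + 0.31 × (65 − 83) = 77.42 → 77%
L = 28 + 0.31 × (77 − 28) = 43.19 → 43%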